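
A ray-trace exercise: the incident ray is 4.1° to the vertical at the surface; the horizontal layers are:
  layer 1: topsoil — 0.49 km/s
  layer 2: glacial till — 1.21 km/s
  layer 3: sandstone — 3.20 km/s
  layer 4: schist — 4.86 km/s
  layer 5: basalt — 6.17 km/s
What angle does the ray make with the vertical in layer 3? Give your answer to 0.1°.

27.8°

Snell's law across each interface conserves sin θ / V, so sin θ_3 = V_3·sin θ₁/V₁.
sin θ_3 = 3.20 × sin 4.1° / 0.49 = 0.4669.
θ_3 = arcsin 0.4669 = 27.83°.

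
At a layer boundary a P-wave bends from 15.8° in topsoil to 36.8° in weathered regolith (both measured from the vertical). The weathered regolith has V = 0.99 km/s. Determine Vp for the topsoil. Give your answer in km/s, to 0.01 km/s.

Snell's law: sin 15.8°/V₁ = sin 36.8°/V₂.
V₁ = V₂·sin 15.8°/sin 36.8° = 0.99 × 0.4545 = 0.45 km/s.

0.45 km/s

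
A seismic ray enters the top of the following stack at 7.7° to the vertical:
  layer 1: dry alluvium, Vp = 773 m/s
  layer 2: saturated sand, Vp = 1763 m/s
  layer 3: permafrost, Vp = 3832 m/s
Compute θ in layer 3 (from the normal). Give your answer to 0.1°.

41.6°

Ray parameter p = sin 7.7° / 773 = 1.7333e-04 s/m.
sin θ_3 = p·V_3 = 1.7333e-04 × 3832 = 0.6642.
θ_3 = arcsin 0.6642 = 41.62°.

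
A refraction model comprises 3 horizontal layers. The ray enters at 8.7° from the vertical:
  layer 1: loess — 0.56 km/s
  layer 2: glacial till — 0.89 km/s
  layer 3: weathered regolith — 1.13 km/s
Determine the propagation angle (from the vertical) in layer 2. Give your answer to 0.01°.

Ray parameter p = sin 8.7° / 0.56 = 2.7011e-01 s/km.
sin θ_2 = p·V_2 = 2.7011e-01 × 0.89 = 0.2404.
θ_2 = arcsin 0.2404 = 13.91°.

13.91°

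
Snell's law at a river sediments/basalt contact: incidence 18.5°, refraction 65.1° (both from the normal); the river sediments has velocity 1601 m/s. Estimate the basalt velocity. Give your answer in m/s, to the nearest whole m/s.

4577 m/s

Snell's law: sin 18.5°/V₁ = sin 65.1°/V₂.
V₂ = V₁·sin 65.1°/sin 18.5° = 1601 × 2.8586 = 4576.60 m/s.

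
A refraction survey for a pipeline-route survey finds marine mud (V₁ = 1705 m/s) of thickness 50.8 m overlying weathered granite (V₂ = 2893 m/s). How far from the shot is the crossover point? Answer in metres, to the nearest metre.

200 m

x_cross = 2h·√((V₂+V₁)/(V₂−V₁)).
(V₂+V₁)/(V₂−V₁) = (2893+1705)/(2893−1705) = 3.8704; √ = 1.9673.
x_cross = 2·50.8·1.9673 = 199.88 m.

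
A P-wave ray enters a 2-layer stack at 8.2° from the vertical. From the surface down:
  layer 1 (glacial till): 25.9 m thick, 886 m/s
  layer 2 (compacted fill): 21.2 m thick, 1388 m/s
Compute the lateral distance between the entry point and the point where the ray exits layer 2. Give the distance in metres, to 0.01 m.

8.59 m

Apply Snell's law at each interface; in layer i the horizontal offset is hᵢ·tan θᵢ.
Layer 1: θ = 8.20°; offset = 25.9·tan 8.20° = 3.7322 m.
Layer 2: sin θ = 1388·sin 8.2°/886 = 0.2234, θ = 12.91°; offset = 21.2·tan 12.91° = 4.8598 m.
Σ offsets = 8.5921 m.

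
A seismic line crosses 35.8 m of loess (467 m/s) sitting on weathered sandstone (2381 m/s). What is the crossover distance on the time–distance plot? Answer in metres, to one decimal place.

87.3 m

θ_c = arcsin(467/2381) = 11.31°, so cos θ_c = 0.9806 and tᵢ = 2h cos θ_c/V₁ = 0.1503 s.
At crossover x/V₁ = x/V₂ + tᵢ ⇒ x = tᵢ/(1/V₁ − 1/V₂) = 0.15034/(2.1413e-03 − 4.1999e-04) = 87.34 m.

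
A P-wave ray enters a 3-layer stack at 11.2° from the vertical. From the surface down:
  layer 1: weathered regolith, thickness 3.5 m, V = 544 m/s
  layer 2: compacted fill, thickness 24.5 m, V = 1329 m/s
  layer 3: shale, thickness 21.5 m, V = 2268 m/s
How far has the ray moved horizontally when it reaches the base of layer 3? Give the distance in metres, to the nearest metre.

44 m

Apply Snell's law at each interface; in layer i the horizontal offset is hᵢ·tan θᵢ.
Layer 1: θ = 11.20°; offset = 3.5·tan 11.20° = 0.693 m.
Layer 2: sin θ = 1329·sin 11.2°/544 = 0.4745, θ = 28.33°; offset = 24.5·tan 28.33° = 13.207 m.
Layer 3: sin θ = 2268·sin 11.2°/544 = 0.8098, θ = 54.08°; offset = 21.5·tan 54.08° = 29.674 m.
Total horizontal offset = 43.574 m.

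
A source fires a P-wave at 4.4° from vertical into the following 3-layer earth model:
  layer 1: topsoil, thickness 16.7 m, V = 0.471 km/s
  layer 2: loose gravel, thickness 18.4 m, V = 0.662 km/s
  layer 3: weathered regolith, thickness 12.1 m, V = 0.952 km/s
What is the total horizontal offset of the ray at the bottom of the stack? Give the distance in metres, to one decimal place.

Apply Snell's law at each interface; in layer i the horizontal offset is hᵢ·tan θᵢ.
Layer 1: θ = 4.40°; offset = 16.7·tan 4.40° = 1.285 m.
Layer 2: sin θ = 0.662·sin 4.4°/0.471 = 0.1078, θ = 6.19°; offset = 18.4·tan 6.19° = 1.996 m.
Layer 3: sin θ = 0.952·sin 4.4°/0.471 = 0.1551, θ = 8.92°; offset = 12.1·tan 8.92° = 1.899 m.
Σ offsets = 5.180 m.

5.2 m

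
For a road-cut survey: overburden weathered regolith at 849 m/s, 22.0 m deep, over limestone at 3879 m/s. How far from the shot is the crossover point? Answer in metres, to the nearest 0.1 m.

55.0 m

x_cross = 2h·√((V₂+V₁)/(V₂−V₁)).
(V₂+V₁)/(V₂−V₁) = (3879+849)/(3879−849) = 1.5604; √ = 1.2492.
x_cross = 2·22.0·1.2492 = 54.96 m.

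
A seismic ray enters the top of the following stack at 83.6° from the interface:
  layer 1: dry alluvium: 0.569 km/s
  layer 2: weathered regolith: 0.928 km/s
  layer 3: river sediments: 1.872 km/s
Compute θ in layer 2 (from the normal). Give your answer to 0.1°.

From the normal: θ₁ = 90° − 83.6° = 6.4°.
Ray parameter p = sin 6.4° / 0.569 = 1.9590e-01 s/km.
sin θ_2 = p·V_2 = 1.9590e-01 × 0.928 = 0.1818.
θ_2 = 10.47° from the vertical.

10.5°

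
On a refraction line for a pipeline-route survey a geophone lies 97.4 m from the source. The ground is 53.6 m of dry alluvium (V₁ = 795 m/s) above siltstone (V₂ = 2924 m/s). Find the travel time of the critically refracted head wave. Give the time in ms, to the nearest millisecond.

163 ms

t = x/V₂ + 2h·√(V₂²−V₁²)/(V₁V₂).
√(V₂²−V₁²) = √(2924²−795²) = 2813.8 m/s; delay term = 2·53.6·2813.8/(795·2924) = 0.12976 s.
t = 97.4/2924 + 0.12976 = 0.16307 s.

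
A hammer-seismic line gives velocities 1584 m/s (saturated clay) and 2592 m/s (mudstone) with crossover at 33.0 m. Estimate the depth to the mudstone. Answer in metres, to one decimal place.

8.1 m

h = (x_cross/2)·√((V₂−V₁)/(V₂+V₁)).
(V₂−V₁)/(V₂+V₁) = (2592−1584)/(2592+1584) = 0.2414; √ = 0.4913.
h = (33.0/2)·0.4913 = 8.11 m.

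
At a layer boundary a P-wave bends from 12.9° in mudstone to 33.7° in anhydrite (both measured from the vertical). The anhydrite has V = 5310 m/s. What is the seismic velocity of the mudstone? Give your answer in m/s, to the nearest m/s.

2137 m/s

Snell's law: sin 12.9°/V₁ = sin 33.7°/V₂.
V₁ = V₂·sin 12.9°/sin 33.7° = 5310 × 0.4024 = 2136.56 m/s.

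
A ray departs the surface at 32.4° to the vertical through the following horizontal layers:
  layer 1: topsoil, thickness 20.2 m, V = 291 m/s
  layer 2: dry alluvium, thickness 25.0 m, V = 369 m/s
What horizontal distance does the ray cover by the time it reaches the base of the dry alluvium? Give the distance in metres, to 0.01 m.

35.97 m

Apply Snell's law at each interface; in layer i the horizontal offset is hᵢ·tan θᵢ.
Layer 1: θ = 32.40°; offset = 20.2·tan 32.40° = 12.8193 m.
Layer 2: sin θ = 369·sin 32.4°/291 = 0.6795, θ = 42.80°; offset = 25.0·tan 42.80° = 23.1508 m.
Summing the layer offsets gives 35.9701 m.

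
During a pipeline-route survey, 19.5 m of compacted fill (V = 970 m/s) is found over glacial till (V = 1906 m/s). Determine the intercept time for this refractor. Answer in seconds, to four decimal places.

θ_c = arcsin(V₁/V₂) = arcsin(970/1906) = 30.59°; cos θ_c = 0.8608.
tᵢ = 2h·cos θ_c / V₁ = 2·19.5·0.8608 / 970 = 0.03461 s.

0.0346 s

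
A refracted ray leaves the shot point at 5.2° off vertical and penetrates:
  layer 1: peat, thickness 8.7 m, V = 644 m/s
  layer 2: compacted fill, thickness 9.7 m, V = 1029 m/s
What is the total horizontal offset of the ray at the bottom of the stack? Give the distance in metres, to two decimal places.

2.21 m

Ray parameter p = sin 5.2° / 644 m/s = 1.4073e-04 s/m.
Layer 1: θ = 5.20°; offset = 8.7·tan 5.20° = 0.7918 m.
Layer 2: sin θ = p·1029 = 0.1448 → θ = 8.33°; offset = 9.7·tan 8.33° = 1.4197 m.
Total horizontal offset = 2.2114 m.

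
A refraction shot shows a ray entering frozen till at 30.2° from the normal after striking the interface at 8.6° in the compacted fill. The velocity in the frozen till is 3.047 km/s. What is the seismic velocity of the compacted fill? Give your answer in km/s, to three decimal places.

0.906 km/s

sin 8.6° = 0.1495; sin 30.2° = 0.5030.
V₁ = V₂·(sin θ₁/sin θ₂) = 3.047·(0.1495/0.5030) = 0.906 km/s.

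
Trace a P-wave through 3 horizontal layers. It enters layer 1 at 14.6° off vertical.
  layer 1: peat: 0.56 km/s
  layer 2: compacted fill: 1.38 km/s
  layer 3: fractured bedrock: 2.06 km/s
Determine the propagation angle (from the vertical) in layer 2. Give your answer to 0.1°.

Ray parameter p = sin 14.6° / 0.56 = 4.5012e-01 s/km.
sin θ_2 = p·V_2 = 4.5012e-01 × 1.38 = 0.6212.
θ_2 = arcsin 0.6212 = 38.40°.

38.4°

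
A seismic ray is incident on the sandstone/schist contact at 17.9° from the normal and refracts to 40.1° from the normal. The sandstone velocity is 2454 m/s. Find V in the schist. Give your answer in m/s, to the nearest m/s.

sin 17.9° = 0.3074; sin 40.1° = 0.6441.
V₂ = V₁·(sin θ₂/sin θ₁) = 2454·(0.6441/0.3074) = 5142.82 m/s.

5143 m/s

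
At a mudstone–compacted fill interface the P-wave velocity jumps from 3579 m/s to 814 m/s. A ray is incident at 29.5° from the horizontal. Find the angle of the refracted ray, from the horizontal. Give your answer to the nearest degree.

79°

Convert to the normal: θ₁ = 90° − 29.5° = 60.5°.
Snell's law: sin θ₂ = (V₂/V₁)·sin θ₁ = (814/3579)·sin 60.5° = 0.1980.
θ₂ = arcsin 0.1980 = 11.42° from the normal.
From the interface: 90° − 11.42° = 78.58°.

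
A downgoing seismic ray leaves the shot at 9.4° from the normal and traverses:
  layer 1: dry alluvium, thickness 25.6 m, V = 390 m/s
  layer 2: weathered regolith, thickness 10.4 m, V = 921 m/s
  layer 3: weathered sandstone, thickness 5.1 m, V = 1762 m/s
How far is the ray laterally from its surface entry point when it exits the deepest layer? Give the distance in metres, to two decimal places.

Ray parameter p = sin 9.4° / 390 m/s = 4.1878e-04 s/m.
Layer 1: θ = 9.40°; offset = 25.6·tan 9.40° = 4.2381 m.
Layer 2: sin θ = p·921 = 0.3857 → θ = 22.69°; offset = 10.4·tan 22.69° = 4.3477 m.
Layer 3: sin θ = p·1762 = 0.7379 → θ = 47.55°; offset = 5.1·tan 47.55° = 5.5760 m.
Total horizontal offset = 14.1617 m.

14.16 m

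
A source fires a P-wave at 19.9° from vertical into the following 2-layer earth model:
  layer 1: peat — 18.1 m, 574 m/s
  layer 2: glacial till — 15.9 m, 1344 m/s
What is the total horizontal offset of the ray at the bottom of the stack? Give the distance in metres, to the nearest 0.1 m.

p = sin θ₁/V₁ = sin 19.9°/574 = 5.9300e-04 s/m is conserved through the stack.
Layer 1: θ = 19.90°; offset = 18.1·tan 19.90° = 6.552 m.
Layer 2: sin θ = p·1344 = 0.7970 → θ = 52.84°; offset = 15.9·tan 52.84° = 20.980 m.
Σ offsets = 27.532 m.

27.5 m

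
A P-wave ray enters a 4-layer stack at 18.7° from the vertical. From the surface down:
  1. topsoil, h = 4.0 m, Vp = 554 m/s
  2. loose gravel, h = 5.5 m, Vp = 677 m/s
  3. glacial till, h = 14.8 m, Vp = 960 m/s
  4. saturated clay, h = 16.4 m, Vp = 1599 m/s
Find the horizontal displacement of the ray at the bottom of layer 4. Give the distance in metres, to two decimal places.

p = sin θ₁/V₁ = sin 18.7°/554 = 5.7872e-04 s/m is conserved through the stack.
Layer 1: θ = 18.70°; offset = 4.0·tan 18.70° = 1.3539 m.
Layer 2: sin θ = p·677 = 0.3918 → θ = 23.07°; offset = 5.5·tan 23.07° = 2.3421 m.
Layer 3: sin θ = p·960 = 0.5556 → θ = 33.75°; offset = 14.8·tan 33.75° = 9.8892 m.
Layer 4: sin θ = p·1599 = 0.9254 → θ = 67.73°; offset = 16.4·tan 67.73° = 40.0383 m.
Total horizontal offset = 53.6236 m.

53.62 m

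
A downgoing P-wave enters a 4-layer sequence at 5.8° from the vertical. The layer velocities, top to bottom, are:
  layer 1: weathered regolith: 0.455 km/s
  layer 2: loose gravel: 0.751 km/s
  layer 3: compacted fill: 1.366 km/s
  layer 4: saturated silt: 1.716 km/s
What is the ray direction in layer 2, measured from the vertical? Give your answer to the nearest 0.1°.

Snell's law across each interface conserves sin θ / V, so sin θ_2 = V_2·sin θ₁/V₁.
sin θ_2 = 0.751 × sin 5.8° / 0.455 = 0.1668.
θ_2 = 9.60° from the vertical.

9.6°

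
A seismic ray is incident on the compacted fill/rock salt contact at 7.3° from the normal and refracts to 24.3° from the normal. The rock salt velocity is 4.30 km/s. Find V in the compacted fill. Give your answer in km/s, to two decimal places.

1.33 km/s

sin 7.3° = 0.1271; sin 24.3° = 0.4115.
V₁ = V₂·(sin θ₁/sin θ₂) = 4.30·(0.1271/0.4115) = 1.33 km/s.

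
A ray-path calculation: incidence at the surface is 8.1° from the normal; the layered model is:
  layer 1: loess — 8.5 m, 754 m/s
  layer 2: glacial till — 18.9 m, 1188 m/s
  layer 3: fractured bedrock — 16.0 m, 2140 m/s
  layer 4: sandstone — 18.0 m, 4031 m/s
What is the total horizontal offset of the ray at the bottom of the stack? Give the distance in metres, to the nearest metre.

33 m

Ray parameter p = sin 8.1° / 754 m/s = 1.8687e-04 s/m.
Layer 1: θ = 8.10°; offset = 8.5·tan 8.10° = 1.210 m.
Layer 2: sin θ = p·1188 = 0.2220 → θ = 12.83°; offset = 18.9·tan 12.83° = 4.303 m.
Layer 3: sin θ = p·2140 = 0.3999 → θ = 23.57°; offset = 16.0·tan 23.57° = 6.981 m.
Layer 4: sin θ = p·4031 = 0.7533 → θ = 48.88°; offset = 18.0·tan 48.88° = 20.616 m.
Σ offsets = 33.110 m.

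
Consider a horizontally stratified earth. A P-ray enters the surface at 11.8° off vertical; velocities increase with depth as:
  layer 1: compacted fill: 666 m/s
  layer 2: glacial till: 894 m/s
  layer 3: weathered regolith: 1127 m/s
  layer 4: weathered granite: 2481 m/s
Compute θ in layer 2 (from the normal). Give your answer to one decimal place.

15.9°

Snell's law across each interface conserves sin θ / V, so sin θ_2 = V_2·sin θ₁/V₁.
sin θ_2 = 894 × sin 11.8° / 666 = 0.2745.
θ_2 = 15.93° from the vertical.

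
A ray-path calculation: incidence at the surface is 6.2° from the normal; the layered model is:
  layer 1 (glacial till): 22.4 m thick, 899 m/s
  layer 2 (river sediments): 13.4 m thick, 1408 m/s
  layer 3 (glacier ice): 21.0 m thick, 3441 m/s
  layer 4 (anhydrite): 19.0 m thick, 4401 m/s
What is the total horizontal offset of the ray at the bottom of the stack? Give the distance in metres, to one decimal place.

26.1 m

Apply Snell's law at each interface; in layer i the horizontal offset is hᵢ·tan θᵢ.
Layer 1: θ = 6.20°; offset = 22.4·tan 6.20° = 2.433 m.
Layer 2: sin θ = 1408·sin 6.2°/899 = 0.1691, θ = 9.74°; offset = 13.4·tan 9.74° = 2.300 m.
Layer 3: sin θ = 3441·sin 6.2°/899 = 0.4134, θ = 24.42°; offset = 21.0·tan 24.42° = 9.534 m.
Layer 4: sin θ = 4401·sin 6.2°/899 = 0.5287, θ = 31.92°; offset = 19.0·tan 31.92° = 11.835 m.
Total horizontal offset = 26.101 m.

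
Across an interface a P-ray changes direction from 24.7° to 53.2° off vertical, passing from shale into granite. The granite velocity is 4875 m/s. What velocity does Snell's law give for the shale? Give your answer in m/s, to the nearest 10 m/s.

2540 m/s

Snell's law: sin 24.7°/V₁ = sin 53.2°/V₂.
V₁ = V₂·sin 24.7°/sin 53.2° = 4875 × 0.5219 = 2544.05 m/s.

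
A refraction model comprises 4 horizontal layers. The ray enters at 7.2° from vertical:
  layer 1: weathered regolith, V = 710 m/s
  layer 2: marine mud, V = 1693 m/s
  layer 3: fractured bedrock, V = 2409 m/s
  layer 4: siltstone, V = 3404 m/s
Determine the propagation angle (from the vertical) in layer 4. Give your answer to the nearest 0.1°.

36.9°

Snell's law across each interface conserves sin θ / V, so sin θ_4 = V_4·sin θ₁/V₁.
sin θ_4 = 3404 × sin 7.2° / 710 = 0.6009.
θ_4 = arcsin 0.6009 = 36.93°.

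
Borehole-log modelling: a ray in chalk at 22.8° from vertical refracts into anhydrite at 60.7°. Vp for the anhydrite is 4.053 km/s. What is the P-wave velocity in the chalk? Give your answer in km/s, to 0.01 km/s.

1.80 km/s

sin 22.8° = 0.3875; sin 60.7° = 0.8721.
V₁ = V₂·(sin θ₁/sin θ₂) = 4.053·(0.3875/0.8721) = 1.80 km/s.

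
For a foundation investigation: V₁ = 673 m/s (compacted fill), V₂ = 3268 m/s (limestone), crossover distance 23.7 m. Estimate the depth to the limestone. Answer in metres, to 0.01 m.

x_cross = 2h·√((V₂+V₁)/(V₂−V₁)) → h = x_cross / (2·√((V₂+V₁)/(V₂−V₁))).
√((V₂+V₁)/(V₂−V₁)) = √((3268+673)/(3268−673)) = 1.2324.
h = 23.7 / (2·1.2324) = 9.62 m.

9.62 m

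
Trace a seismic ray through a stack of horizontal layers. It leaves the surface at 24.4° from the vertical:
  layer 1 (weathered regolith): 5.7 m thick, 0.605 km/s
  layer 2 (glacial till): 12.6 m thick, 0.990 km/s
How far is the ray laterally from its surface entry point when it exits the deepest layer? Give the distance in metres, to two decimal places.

14.14 m

Apply Snell's law at each interface; in layer i the horizontal offset is hᵢ·tan θᵢ.
Layer 1: θ = 24.40°; offset = 5.7·tan 24.40° = 2.5856 m.
Layer 2: sin θ = 0.990·sin 24.4°/0.605 = 0.6760, θ = 42.53°; offset = 12.6·tan 42.53° = 11.5583 m.
Total horizontal offset = 14.1440 m.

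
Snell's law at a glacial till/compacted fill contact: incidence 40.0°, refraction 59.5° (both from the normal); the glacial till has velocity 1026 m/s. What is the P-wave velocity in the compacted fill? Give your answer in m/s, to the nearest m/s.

sin 40.0° = 0.6428; sin 59.5° = 0.8616.
V₂ = V₁·(sin θ₂/sin θ₁) = 1026·(0.8616/0.6428) = 1375.31 m/s.

1375 m/s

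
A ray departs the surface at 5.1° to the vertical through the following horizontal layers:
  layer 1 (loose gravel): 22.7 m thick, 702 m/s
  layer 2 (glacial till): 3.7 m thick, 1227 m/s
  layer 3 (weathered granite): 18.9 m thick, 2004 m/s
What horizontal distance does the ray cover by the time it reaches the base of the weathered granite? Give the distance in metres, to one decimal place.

7.6 m

p = sin θ₁/V₁ = sin 5.1°/702 = 1.2663e-04 s/m is conserved through the stack.
Layer 1: θ = 5.10°; offset = 22.7·tan 5.10° = 2.026 m.
Layer 2: sin θ = p·1227 = 0.1554 → θ = 8.94°; offset = 3.7·tan 8.94° = 0.582 m.
Layer 3: sin θ = p·2004 = 0.2538 → θ = 14.70°; offset = 18.9·tan 14.70° = 4.959 m.
Summing the layer offsets gives 7.566 m.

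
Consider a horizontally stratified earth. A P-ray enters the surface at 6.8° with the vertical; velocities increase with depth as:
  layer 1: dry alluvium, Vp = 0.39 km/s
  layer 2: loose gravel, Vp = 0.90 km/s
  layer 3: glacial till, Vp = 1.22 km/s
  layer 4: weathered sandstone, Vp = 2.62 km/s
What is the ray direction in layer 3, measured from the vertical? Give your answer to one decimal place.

Snell's law across each interface conserves sin θ / V, so sin θ_3 = V_3·sin θ₁/V₁.
sin θ_3 = 1.22 × sin 6.8° / 0.39 = 0.3704.
θ_3 = 21.74° from the vertical.

21.7°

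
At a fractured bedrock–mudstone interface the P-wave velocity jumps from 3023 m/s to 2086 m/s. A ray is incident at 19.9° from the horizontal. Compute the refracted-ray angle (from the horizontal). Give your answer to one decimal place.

Angle from the normal: 90° − 19.9° = 70.1°.
Snell's law: sin θ₂ = (V₂/V₁)·sin θ₁ = (2086/3023)·sin 70.1° = 0.6488.
θ₂ = arcsin 0.6488 = 40.45° from the normal.
From the interface: 90° − 40.45° = 49.55°.

49.5°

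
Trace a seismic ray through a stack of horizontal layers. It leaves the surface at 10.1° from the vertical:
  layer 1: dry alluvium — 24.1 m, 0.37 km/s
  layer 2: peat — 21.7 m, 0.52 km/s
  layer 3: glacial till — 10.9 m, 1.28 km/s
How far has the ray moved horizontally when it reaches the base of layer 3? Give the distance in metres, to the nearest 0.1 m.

p = sin θ₁/V₁ = sin 10.1°/0.37 = 4.7396e-01 s/km is conserved through the stack.
Layer 1: θ = 10.10°; offset = 24.1·tan 10.10° = 4.293 m.
Layer 2: sin θ = p·0.52 = 0.2465 → θ = 14.27°; offset = 21.7·tan 14.27° = 5.518 m.
Layer 3: sin θ = p·1.28 = 0.6067 → θ = 37.35°; offset = 10.9·tan 37.35° = 8.318 m.
Σ offsets = 18.130 m.

18.1 m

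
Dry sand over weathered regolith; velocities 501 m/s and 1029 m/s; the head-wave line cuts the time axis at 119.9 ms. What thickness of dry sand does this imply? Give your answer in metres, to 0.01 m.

34.39 m

h = tᵢ·V₁·V₂ / (2·√(V₂²−V₁²)).
√(V₂²−V₁²) = √(1029² − 501²) = 898.8 m/s.
h = 0.1199 s × 501 × 1029 / (2 × 898.8) = 34.39 m.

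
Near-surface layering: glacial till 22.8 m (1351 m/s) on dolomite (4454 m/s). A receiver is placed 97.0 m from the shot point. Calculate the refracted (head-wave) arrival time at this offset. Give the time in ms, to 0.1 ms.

53.9 ms

θ_c = arcsin(V₁/V₂) = arcsin(1351/4454) = 17.66°, cos θ_c = 0.9529.
Intercept time tᵢ = 2h cos θ_c / V₁ = 2·22.8·0.9529/1351 = 0.03216 s.
t = x/V₂ + tᵢ = 97.0/4454 + 0.03216 = 0.05394 s.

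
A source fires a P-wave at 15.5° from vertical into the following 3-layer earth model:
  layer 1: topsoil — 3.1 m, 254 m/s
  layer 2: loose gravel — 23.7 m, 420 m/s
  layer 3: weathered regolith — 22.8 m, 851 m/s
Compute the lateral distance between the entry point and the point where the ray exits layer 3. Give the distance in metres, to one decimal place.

58.4 m

Ray parameter p = sin 15.5° / 254 m/s = 1.0521e-03 s/m.
Layer 1: θ = 15.50°; offset = 3.1·tan 15.50° = 0.860 m.
Layer 2: sin θ = p·420 = 0.4419 → θ = 26.22°; offset = 23.7·tan 26.22° = 11.674 m.
Layer 3: sin θ = p·851 = 0.8954 → θ = 63.55°; offset = 22.8·tan 63.55° = 45.838 m.
Summing the layer offsets gives 58.372 m.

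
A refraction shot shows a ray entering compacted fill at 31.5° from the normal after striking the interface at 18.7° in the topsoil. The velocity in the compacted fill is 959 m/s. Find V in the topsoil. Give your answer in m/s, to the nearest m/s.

588 m/s

sin 18.7° = 0.3206; sin 31.5° = 0.5225.
V₁ = V₂·(sin θ₁/sin θ₂) = 959·(0.3206/0.5225) = 588.46 m/s.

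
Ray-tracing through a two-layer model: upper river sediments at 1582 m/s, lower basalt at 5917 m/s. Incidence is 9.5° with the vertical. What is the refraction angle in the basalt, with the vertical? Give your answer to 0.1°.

38.1°

sin θ₁/V₁ = sin θ₂/V₂ ⇒ sin θ₂ = 5917·sin 9.5°/1582 = 5917·0.1650/1582 = 0.6173.
θ₂ = sin⁻¹(0.6173) = 38.12° (from vertical).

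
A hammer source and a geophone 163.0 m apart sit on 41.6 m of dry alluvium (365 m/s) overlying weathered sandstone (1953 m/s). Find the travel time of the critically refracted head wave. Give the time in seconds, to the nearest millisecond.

t = x/V₂ + 2h·√(V₂²−V₁²)/(V₁V₂).
√(V₂²−V₁²) = √(1953²−365²) = 1918.6 m/s; delay term = 2·41.6·1918.6/(365·1953) = 0.22393 s.
t = 163.0/1953 + 0.22393 = 0.30739 s.

0.307 s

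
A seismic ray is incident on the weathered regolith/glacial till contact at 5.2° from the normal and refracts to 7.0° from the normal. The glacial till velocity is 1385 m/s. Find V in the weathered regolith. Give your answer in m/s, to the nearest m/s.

1030 m/s

sin 5.2° = 0.0906; sin 7.0° = 0.1219.
V₁ = V₂·(sin θ₁/sin θ₂) = 1385·(0.0906/0.1219) = 1030.01 m/s.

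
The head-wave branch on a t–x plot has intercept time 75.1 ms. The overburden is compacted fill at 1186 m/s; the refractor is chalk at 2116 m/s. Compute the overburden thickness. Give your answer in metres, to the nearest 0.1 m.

53.8 m

θ_c = arcsin(1186/2116) = 34.09°; cos θ_c = 0.8282.
tᵢ = 2h cos θ_c/V₁ ⇒ h = tᵢ·V₁/(2 cos θ_c) = 0.0751·1186/(2·0.8282) = 53.77 m.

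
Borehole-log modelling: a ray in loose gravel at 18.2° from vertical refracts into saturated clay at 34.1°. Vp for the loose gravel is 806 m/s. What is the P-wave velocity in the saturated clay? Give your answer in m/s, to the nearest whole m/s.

sin 18.2° = 0.3123; sin 34.1° = 0.5606.
V₂ = V₁·(sin θ₂/sin θ₁) = 806·(0.5606/0.3123) = 1446.76 m/s.

1447 m/s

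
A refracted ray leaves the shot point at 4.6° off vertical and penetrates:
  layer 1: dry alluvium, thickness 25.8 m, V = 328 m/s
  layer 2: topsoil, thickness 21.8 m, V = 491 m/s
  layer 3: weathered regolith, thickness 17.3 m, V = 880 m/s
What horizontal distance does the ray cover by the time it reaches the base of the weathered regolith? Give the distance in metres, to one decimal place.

8.5 m

Ray parameter p = sin 4.6° / 328 m/s = 2.4451e-04 s/m.
Layer 1: θ = 4.60°; offset = 25.8·tan 4.60° = 2.076 m.
Layer 2: sin θ = p·491 = 0.1201 → θ = 6.90°; offset = 21.8·tan 6.90° = 2.636 m.
Layer 3: sin θ = p·880 = 0.2152 → θ = 12.43°; offset = 17.3·tan 12.43° = 3.812 m.
Summing the layer offsets gives 8.524 m.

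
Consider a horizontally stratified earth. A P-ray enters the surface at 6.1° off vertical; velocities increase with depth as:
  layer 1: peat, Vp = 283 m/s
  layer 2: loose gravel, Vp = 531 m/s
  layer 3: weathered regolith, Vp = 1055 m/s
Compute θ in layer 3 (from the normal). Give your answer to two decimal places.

Ray parameter p = sin 6.1° / 283 = 3.7549e-04 s/m.
sin θ_3 = p·V_3 = 3.7549e-04 × 1055 = 0.3961.
θ_3 = arcsin 0.3961 = 23.34°.

23.34°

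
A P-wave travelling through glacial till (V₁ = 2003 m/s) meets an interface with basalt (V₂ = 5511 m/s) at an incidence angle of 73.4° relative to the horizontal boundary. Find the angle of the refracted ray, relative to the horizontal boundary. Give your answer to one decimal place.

38.2°

Angle from the normal: 90° − 73.4° = 16.6°.
sin θ₁/V₁ = sin θ₂/V₂ ⇒ sin θ₂ = 5511·sin 16.6°/2003 = 5511·0.2857/2003 = 0.7860.
θ₂ = sin⁻¹(0.7860) = 51.82° (from vertical).
From the interface: 90° − 51.82° = 38.18°.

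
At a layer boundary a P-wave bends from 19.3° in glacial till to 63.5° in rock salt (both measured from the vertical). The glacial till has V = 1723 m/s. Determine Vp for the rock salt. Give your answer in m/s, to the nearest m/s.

Snell's law: sin 19.3°/V₁ = sin 63.5°/V₂.
V₂ = V₁·sin 63.5°/sin 19.3° = 1723 × 2.7077 = 4665.37 m/s.

4665 m/s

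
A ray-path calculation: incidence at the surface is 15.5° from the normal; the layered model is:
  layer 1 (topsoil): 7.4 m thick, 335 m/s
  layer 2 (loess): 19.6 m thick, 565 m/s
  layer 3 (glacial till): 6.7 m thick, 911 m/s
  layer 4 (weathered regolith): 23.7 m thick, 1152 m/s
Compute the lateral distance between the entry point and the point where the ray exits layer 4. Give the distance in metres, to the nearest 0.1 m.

p = sin θ₁/V₁ = sin 15.5°/335 = 7.9773e-04 s/m is conserved through the stack.
Layer 1: θ = 15.50°; offset = 7.4·tan 15.50° = 2.052 m.
Layer 2: sin θ = p·565 = 0.4507 → θ = 26.79°; offset = 19.6·tan 26.79° = 9.896 m.
Layer 3: sin θ = p·911 = 0.7267 → θ = 46.61°; offset = 6.7·tan 46.61° = 7.088 m.
Layer 4: sin θ = p·1152 = 0.9190 → θ = 66.78°; offset = 23.7·tan 66.78° = 55.236 m.
Summing the layer offsets gives 74.273 m.

74.3 m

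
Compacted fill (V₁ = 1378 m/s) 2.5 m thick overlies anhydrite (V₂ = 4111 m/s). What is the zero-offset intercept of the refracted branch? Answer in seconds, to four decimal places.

0.0034 s

tᵢ = 2h·√(V₂²−V₁²)/(V₁V₂).
√(V₂²−V₁²) = √(4111²−1378²) = 3873.2 m/s.
tᵢ = 2·2.5·3873.2/(1378·4111) = 0.00342 s.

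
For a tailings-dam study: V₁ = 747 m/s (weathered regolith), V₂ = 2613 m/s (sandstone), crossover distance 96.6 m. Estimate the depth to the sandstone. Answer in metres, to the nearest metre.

36 m

x_cross = 2h·√((V₂+V₁)/(V₂−V₁)) → h = x_cross / (2·√((V₂+V₁)/(V₂−V₁))).
√((V₂+V₁)/(V₂−V₁)) = √((2613+747)/(2613−747)) = 1.3419.
h = 96.6 / (2·1.3419) = 35.99 m.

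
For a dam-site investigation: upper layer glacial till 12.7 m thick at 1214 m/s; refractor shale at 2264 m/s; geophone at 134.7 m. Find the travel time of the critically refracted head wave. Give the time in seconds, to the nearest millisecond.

θ_c = arcsin(V₁/V₂) = arcsin(1214/2264) = 32.43°, cos θ_c = 0.8441.
Intercept time tᵢ = 2h cos θ_c / V₁ = 2·12.7·0.8441/1214 = 0.01766 s.
t = x/V₂ + tᵢ = 134.7/2264 + 0.01766 = 0.07716 s.

0.077 s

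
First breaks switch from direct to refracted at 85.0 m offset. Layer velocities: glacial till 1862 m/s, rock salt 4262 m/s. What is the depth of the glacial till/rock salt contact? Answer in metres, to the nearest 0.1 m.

26.6 m

x_cross = 2h·√((V₂+V₁)/(V₂−V₁)) → h = x_cross / (2·√((V₂+V₁)/(V₂−V₁))).
√((V₂+V₁)/(V₂−V₁)) = √((4262+1862)/(4262−1862)) = 1.5974.
h = 85.0 / (2·1.5974) = 26.61 m.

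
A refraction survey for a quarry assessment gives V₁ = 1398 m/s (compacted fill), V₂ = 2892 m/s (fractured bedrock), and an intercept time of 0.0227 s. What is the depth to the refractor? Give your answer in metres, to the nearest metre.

18 m

h = tᵢ·V₁·V₂ / (2·√(V₂²−V₁²)).
√(V₂²−V₁²) = √(2892² − 1398²) = 2531.7 m/s.
h = 0.0227 s × 1398 × 2892 / (2 × 2531.7) = 18.13 m.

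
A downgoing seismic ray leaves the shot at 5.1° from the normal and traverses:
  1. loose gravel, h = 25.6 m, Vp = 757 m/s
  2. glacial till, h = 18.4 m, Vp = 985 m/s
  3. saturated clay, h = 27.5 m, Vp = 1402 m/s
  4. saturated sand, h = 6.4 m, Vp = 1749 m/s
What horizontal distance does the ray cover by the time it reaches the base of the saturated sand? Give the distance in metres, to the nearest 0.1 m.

Ray parameter p = sin 5.1° / 757 m/s = 1.1743e-04 s/m.
Layer 1: θ = 5.10°; offset = 25.6·tan 5.10° = 2.285 m.
Layer 2: sin θ = p·985 = 0.1157 → θ = 6.64°; offset = 18.4·tan 6.64° = 2.143 m.
Layer 3: sin θ = p·1402 = 0.1646 → θ = 9.48°; offset = 27.5·tan 9.48° = 4.590 m.
Layer 4: sin θ = p·1749 = 0.2054 → θ = 11.85°; offset = 6.4·tan 11.85° = 1.343 m.
Summing the layer offsets gives 10.361 m.

10.4 m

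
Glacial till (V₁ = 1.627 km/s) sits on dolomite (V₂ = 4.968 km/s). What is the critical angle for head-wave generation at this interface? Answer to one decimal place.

19.1°

At critical incidence the refracted ray runs along the interface (θ₂ = 90°), so sin θ_c = V₁/V₂.
θ_c = arcsin(1.627/4.968) = arcsin 0.3275 = 19.12°.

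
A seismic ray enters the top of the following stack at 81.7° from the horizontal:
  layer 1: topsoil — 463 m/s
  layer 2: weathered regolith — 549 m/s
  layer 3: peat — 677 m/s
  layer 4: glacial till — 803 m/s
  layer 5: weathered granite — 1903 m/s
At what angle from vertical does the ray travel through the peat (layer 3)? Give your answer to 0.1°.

12.2°

From the normal: θ₁ = 90° − 81.7° = 8.3°.
Ray parameter p = sin 8.3° / 463 = 3.1178e-04 s/m.
sin θ_3 = p·V_3 = 3.1178e-04 × 677 = 0.2111.
θ_3 = arcsin 0.2111 = 12.19°.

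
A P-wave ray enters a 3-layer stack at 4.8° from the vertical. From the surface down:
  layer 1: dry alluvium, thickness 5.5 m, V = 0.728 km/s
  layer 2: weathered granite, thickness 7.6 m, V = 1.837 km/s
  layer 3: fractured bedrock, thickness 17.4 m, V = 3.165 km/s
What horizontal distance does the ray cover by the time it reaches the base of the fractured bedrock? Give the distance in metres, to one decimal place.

8.9 m

p = sin θ₁/V₁ = sin 4.8°/0.728 = 1.1494e-01 s/km is conserved through the stack.
Layer 1: θ = 4.80°; offset = 5.5·tan 4.80° = 0.462 m.
Layer 2: sin θ = p·1.837 = 0.2111 → θ = 12.19°; offset = 7.6·tan 12.19° = 1.642 m.
Layer 3: sin θ = p·3.165 = 0.3638 → θ = 21.33°; offset = 17.4·tan 21.33° = 6.796 m.
Σ offsets = 8.899 m.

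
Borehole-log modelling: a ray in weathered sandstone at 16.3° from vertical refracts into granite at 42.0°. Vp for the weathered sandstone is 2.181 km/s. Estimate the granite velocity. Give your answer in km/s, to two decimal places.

5.20 km/s

sin 16.3° = 0.2807; sin 42.0° = 0.6691.
V₂ = V₁·(sin θ₂/sin θ₁) = 2.181·(0.6691/0.2807) = 5.20 km/s.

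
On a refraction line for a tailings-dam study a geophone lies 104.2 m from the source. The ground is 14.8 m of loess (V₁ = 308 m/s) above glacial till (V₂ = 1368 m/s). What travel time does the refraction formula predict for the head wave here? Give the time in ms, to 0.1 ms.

169.8 ms

t = x/V₂ + 2h·√(V₂²−V₁²)/(V₁V₂).
√(V₂²−V₁²) = √(1368²−308²) = 1332.9 m/s; delay term = 2·14.8·1332.9/(308·1368) = 0.09364 s.
t = 104.2/1368 + 0.09364 = 0.16981 s.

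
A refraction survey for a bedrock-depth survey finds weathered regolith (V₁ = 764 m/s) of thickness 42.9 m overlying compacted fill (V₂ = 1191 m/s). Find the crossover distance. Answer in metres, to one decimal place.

183.6 m

θ_c = arcsin(764/1191) = 39.90°, so cos θ_c = 0.7671 and tᵢ = 2h cos θ_c/V₁ = 0.0862 s.
At crossover x/V₁ = x/V₂ + tᵢ ⇒ x = tᵢ/(1/V₁ − 1/V₂) = 0.08615/(1.3089e-03 − 8.3963e-04) = 183.59 m.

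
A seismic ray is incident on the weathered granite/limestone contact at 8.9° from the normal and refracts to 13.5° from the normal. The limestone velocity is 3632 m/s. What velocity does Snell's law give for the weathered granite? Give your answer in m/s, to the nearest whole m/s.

2407 m/s

sin 8.9° = 0.1547; sin 13.5° = 0.2334.
V₁ = V₂·(sin θ₁/sin θ₂) = 3632·(0.1547/0.2334) = 2407.02 m/s.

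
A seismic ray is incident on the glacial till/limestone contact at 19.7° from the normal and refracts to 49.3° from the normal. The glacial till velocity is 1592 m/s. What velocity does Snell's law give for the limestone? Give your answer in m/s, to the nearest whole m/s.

3580 m/s

Snell's law: sin 19.7°/V₁ = sin 49.3°/V₂.
V₂ = V₁·sin 49.3°/sin 19.7° = 1592 × 2.2490 = 3580.44 m/s.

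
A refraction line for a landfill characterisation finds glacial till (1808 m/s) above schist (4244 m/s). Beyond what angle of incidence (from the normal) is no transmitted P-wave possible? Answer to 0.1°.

Critical incidence: sin θ_c = V₁/V₂ = 1808/4244 = 0.4260.
θ_c = arcsin 0.4260 = 25.21°.

25.2°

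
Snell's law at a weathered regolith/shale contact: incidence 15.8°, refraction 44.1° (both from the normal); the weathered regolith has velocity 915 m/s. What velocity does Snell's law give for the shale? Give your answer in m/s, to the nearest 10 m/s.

Snell's law: sin 15.8°/V₁ = sin 44.1°/V₂.
V₂ = V₁·sin 44.1°/sin 15.8° = 915 × 2.5559 = 2338.62 m/s.

2340 m/s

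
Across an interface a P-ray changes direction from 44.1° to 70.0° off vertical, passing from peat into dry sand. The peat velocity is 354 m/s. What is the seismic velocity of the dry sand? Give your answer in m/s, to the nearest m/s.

Snell's law: sin 44.1°/V₁ = sin 70.0°/V₂.
V₂ = V₁·sin 70.0°/sin 44.1° = 354 × 1.3503 = 478.01 m/s.

478 m/s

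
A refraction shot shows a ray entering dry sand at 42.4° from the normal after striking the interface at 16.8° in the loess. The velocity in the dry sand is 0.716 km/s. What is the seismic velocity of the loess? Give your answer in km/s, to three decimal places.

0.307 km/s

sin 16.8° = 0.2890; sin 42.4° = 0.6743.
V₁ = V₂·(sin θ₁/sin θ₂) = 0.716·(0.2890/0.6743) = 0.307 km/s.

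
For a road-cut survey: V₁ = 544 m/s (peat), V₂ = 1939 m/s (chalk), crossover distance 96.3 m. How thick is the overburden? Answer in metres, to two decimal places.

36.09 m

h = (x_cross/2)·√((V₂−V₁)/(V₂+V₁)).
(V₂−V₁)/(V₂+V₁) = (1939−544)/(1939+544) = 0.5618; √ = 0.7495.
h = (96.3/2)·0.7495 = 36.09 m.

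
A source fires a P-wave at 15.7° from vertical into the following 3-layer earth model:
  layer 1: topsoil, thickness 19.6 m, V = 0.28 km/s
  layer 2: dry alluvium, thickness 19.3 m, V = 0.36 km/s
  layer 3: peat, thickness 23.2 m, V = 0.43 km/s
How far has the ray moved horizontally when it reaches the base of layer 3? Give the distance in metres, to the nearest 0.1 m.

Apply Snell's law at each interface; in layer i the horizontal offset is hᵢ·tan θᵢ.
Layer 1: θ = 15.70°; offset = 19.6·tan 15.70° = 5.509 m.
Layer 2: sin θ = 0.36·sin 15.7°/0.28 = 0.3479, θ = 20.36°; offset = 19.3·tan 20.36° = 7.162 m.
Layer 3: sin θ = 0.43·sin 15.7°/0.28 = 0.4156, θ = 24.55°; offset = 23.2·tan 24.55° = 10.600 m.
Total horizontal offset = 23.271 m.

23.3 m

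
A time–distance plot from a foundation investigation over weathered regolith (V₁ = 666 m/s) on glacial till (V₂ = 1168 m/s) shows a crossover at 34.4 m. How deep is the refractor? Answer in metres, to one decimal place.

9.0 m

h = (x_cross/2)·√((V₂−V₁)/(V₂+V₁)).
(V₂−V₁)/(V₂+V₁) = (1168−666)/(1168+666) = 0.2737; √ = 0.5232.
h = (34.4/2)·0.5232 = 9.00 m.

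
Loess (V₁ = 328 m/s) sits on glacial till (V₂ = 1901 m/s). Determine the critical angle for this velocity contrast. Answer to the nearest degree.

10°

At critical incidence the refracted ray runs along the interface (θ₂ = 90°), so sin θ_c = V₁/V₂.
θ_c = arcsin(328/1901) = arcsin 0.1725 = 9.94°.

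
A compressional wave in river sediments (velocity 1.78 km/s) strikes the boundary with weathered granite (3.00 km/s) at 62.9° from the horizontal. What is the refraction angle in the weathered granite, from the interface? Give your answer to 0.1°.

Angle from the normal: 90° − 62.9° = 27.1°.
Snell's law: sin θ₂ = (V₂/V₁)·sin θ₁ = (3.00/1.78)·sin 27.1° = 0.7678.
θ₂ = sin⁻¹(0.7678) = 50.15° (from vertical).
From the interface: 90° − 50.15° = 39.85°.

39.8°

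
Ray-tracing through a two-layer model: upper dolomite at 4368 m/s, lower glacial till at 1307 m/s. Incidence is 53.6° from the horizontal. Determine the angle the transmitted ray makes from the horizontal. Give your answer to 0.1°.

79.8°

Convert to the normal: θ₁ = 90° − 53.6° = 36.4°.
sin θ₁/V₁ = sin θ₂/V₂ ⇒ sin θ₂ = 1307·sin 36.4°/4368 = 1307·0.5934/4368 = 0.1776.
θ₂ = sin⁻¹(0.1776) = 10.23° (from vertical).
From the interface: 90° − 10.23° = 79.77°.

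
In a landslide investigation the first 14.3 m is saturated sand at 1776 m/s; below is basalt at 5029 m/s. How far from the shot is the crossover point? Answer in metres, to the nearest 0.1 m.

x_cross = 2h·√((V₂+V₁)/(V₂−V₁)).
(V₂+V₁)/(V₂−V₁) = (5029+1776)/(5029−1776) = 2.0919; √ = 1.4463.
x_cross = 2·14.3·1.4463 = 41.37 m.

41.4 m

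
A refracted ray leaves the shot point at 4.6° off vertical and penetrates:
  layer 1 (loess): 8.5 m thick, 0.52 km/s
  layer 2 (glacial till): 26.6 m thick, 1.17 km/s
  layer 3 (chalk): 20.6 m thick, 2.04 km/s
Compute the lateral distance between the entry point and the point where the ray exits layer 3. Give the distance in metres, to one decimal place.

p = sin θ₁/V₁ = sin 4.6°/0.52 = 1.5423e-01 s/km is conserved through the stack.
Layer 1: θ = 4.60°; offset = 8.5·tan 4.60° = 0.684 m.
Layer 2: sin θ = p·1.17 = 0.1804 → θ = 10.40°; offset = 26.6·tan 10.40° = 4.880 m.
Layer 3: sin θ = p·2.04 = 0.3146 → θ = 18.34°; offset = 20.6·tan 18.34° = 6.828 m.
Summing the layer offsets gives 12.392 m.

12.4 m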